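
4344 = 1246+3098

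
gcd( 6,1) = 1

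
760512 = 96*7922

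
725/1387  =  725/1387  =  0.52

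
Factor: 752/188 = 4=2^2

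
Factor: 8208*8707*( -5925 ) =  - 2^4*3^4  *  5^2*19^1*79^1 * 8707^1 = - 423442306800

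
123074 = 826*149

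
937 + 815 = 1752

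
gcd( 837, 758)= 1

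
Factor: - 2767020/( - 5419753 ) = 2^2*3^1*5^1 * 17^( - 1)*107^1*431^1*318809^( - 1 ) 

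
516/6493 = 12/151 = 0.08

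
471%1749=471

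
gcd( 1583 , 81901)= 1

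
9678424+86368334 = 96046758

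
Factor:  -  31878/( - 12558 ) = 33/13  =  3^1 * 11^1*13^( -1)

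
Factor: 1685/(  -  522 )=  - 2^( -1)*3^(-2 )*5^1*29^( -1)*337^1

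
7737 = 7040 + 697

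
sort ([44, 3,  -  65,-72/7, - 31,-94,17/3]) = [  -  94, - 65, - 31, - 72/7,3, 17/3, 44] 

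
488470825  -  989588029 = -501117204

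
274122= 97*2826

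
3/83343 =1/27781 = 0.00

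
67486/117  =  67486/117  =  576.80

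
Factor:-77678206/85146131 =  - 935882/1025857 = - 2^1*7^( - 1)*101^( - 1)*1451^( - 1 )*467941^1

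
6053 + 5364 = 11417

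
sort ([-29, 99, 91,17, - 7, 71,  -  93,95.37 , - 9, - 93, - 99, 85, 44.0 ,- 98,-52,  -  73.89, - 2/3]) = [-99, - 98,- 93,- 93, - 73.89, - 52,-29, - 9 ,  -  7,- 2/3,17, 44.0, 71, 85, 91, 95.37,99] 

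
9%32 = 9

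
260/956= 65/239=   0.27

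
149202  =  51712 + 97490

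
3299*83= 273817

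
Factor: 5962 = 2^1*11^1*  271^1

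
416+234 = 650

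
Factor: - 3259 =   -  3259^1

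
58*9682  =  561556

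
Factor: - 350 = - 2^1*5^2* 7^1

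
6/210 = 1/35 = 0.03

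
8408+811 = 9219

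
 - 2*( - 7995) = 15990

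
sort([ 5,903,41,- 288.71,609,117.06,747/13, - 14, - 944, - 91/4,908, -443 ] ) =[ - 944, - 443,-288.71, - 91/4,- 14 , 5,41 , 747/13,117.06,609, 903,908]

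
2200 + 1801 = 4001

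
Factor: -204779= - 47^1*4357^1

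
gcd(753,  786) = 3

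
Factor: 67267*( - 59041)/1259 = -3971510947/1259 =- 17^1 *23^1*137^1*151^1*491^1*1259^( - 1) 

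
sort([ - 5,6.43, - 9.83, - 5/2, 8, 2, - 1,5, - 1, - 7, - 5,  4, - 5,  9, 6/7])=[ - 9.83, - 7,  -  5, -5,-5, - 5/2, - 1, - 1,6/7,2, 4, 5,6.43,8,9 ]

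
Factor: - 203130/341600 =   -  2^( - 4)*3^2*5^(  -  1 ) * 7^( - 1 )*37^1= - 333/560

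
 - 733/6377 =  - 1 + 5644/6377  =  - 0.11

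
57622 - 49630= 7992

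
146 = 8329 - 8183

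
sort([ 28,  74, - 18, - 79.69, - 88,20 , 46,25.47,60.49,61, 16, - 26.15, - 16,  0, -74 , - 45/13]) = [ - 88, - 79.69, - 74,  -  26.15,-18, - 16, - 45/13,0,16,20,25.47,28,46,  60.49,  61,74]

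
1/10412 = 1/10412= 0.00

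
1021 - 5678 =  - 4657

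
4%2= 0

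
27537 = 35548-8011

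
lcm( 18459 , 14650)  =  922950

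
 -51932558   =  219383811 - 271316369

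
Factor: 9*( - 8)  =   - 2^3*3^2 = - 72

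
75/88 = 75/88 = 0.85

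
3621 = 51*71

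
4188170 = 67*62510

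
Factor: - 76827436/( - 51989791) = 10975348/7427113=2^2*17^( - 1 )*359^1*7643^1*436889^( - 1)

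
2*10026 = 20052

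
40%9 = 4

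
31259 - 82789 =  - 51530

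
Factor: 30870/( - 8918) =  - 3^2*5^1*13^( - 1 ) = -45/13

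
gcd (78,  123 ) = 3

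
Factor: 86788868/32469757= 2^2*37^( - 1)*439^( - 1)*1999^(-1 )*21697217^1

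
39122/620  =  63 + 1/10=63.10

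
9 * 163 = 1467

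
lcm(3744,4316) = 310752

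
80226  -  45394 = 34832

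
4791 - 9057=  - 4266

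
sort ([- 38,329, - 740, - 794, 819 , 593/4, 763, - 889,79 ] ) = [ - 889,-794,- 740, - 38,79, 593/4, 329, 763,819 ]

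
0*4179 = 0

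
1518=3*506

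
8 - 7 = 1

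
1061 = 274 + 787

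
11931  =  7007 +4924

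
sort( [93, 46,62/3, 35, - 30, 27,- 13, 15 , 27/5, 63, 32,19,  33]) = [-30, -13, 27/5, 15,19, 62/3,  27, 32 , 33,35,46, 63,93] 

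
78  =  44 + 34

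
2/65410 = 1/32705=0.00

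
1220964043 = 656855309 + 564108734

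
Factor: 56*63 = 2^3*3^2*7^2 =3528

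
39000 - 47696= - 8696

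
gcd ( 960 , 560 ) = 80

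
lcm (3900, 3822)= 191100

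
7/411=7/411=0.02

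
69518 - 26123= 43395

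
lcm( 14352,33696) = 775008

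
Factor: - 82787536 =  - 2^4*13^1*619^1*643^1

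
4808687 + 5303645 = 10112332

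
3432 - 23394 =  - 19962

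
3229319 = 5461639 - 2232320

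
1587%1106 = 481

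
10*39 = 390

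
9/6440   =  9/6440 = 0.00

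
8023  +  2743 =10766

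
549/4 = 137 +1/4 = 137.25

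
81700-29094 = 52606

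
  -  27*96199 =-2597373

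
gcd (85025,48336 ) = 19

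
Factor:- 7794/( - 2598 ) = 3 =3^1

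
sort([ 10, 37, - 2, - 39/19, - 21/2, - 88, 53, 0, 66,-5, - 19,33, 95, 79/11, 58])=[-88,-19,-21/2, - 5,-39/19, - 2, 0, 79/11, 10,  33, 37,  53,58, 66,95]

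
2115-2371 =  - 256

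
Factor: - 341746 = -2^1* 170873^1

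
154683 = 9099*17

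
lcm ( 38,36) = 684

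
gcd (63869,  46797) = 1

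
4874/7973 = 4874/7973  =  0.61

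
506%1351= 506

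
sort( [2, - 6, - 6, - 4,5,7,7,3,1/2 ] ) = [ - 6, - 6, - 4,1/2, 2, 3,5,7 , 7 ] 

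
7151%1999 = 1154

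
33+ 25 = 58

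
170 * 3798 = 645660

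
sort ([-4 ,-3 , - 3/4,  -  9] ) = [ -9,-4 , - 3,-3/4 ]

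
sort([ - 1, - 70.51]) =[  -  70.51 , - 1]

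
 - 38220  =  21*(-1820)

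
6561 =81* 81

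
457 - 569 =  - 112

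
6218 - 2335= 3883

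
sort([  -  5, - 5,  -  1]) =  [-5, - 5, - 1 ] 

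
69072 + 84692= 153764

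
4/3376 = 1/844 = 0.00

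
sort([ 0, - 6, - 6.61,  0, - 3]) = [ - 6.61, - 6, - 3, 0, 0]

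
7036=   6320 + 716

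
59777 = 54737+5040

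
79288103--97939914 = 177228017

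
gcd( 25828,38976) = 4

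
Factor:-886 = - 2^1*443^1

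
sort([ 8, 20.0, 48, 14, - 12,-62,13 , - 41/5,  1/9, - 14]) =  [ - 62 , - 14,-12,  -  41/5,1/9, 8,13,14,20.0,48]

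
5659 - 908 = 4751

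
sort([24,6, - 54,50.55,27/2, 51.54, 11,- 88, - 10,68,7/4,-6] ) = [ - 88, - 54, - 10, - 6 , 7/4,6, 11,27/2,  24, 50.55,51.54,68]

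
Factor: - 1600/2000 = - 2^2 * 5^( - 1 ) = - 4/5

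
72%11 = 6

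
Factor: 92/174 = 46/87=2^1*3^( - 1)*23^1 * 29^( - 1)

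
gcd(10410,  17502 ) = 6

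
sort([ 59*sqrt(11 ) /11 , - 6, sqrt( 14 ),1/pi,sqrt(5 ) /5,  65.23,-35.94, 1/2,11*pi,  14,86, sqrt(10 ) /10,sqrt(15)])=[ - 35.94, -6, sqrt( 10 )/10, 1/pi, sqrt( 5 )/5, 1/2, sqrt(14),sqrt(15 ), 14, 59*sqrt(11 )/11, 11*pi, 65.23, 86 ] 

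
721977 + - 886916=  - 164939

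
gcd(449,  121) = 1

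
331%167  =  164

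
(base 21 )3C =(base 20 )3f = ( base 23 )36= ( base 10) 75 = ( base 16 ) 4B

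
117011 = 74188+42823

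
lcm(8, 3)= 24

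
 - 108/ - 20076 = 9/1673 = 0.01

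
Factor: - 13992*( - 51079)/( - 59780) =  - 25524906/2135 = - 2^1*3^1*5^( -1)*7^( - 1) * 11^1 * 53^1*61^( - 1)*7297^1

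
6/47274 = 1/7879= 0.00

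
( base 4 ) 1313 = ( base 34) 3h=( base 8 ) 167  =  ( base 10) 119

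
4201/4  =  4201/4= 1050.25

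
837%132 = 45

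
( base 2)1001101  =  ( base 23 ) 38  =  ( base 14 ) 57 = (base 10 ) 77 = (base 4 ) 1031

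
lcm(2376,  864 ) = 9504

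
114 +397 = 511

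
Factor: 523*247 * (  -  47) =-13^1*19^1*47^1*523^1 = -6071507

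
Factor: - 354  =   - 2^1*3^1*59^1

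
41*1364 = 55924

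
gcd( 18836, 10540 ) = 68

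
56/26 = 2 + 2/13 = 2.15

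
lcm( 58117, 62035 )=5521115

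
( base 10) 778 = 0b1100001010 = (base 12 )54A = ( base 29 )QO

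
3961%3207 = 754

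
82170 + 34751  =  116921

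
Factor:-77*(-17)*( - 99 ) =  - 3^2*7^1*11^2* 17^1 = - 129591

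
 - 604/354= -302/177  =  -1.71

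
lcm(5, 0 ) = 0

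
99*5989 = 592911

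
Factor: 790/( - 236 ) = - 395/118=- 2^( - 1)*5^1*59^( - 1)*79^1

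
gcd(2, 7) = 1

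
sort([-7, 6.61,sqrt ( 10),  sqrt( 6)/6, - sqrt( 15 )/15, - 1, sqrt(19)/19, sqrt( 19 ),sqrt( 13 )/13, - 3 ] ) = [ - 7, - 3, - 1, - sqrt ( 15)/15,sqrt(19 )/19, sqrt( 13)/13,sqrt( 6 ) /6, sqrt ( 10), sqrt( 19) , 6.61 ] 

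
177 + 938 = 1115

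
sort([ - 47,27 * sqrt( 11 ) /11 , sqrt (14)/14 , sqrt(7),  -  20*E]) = [ - 20*E, - 47, sqrt( 14)/14,sqrt(7), 27*sqrt( 11 ) /11 ]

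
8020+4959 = 12979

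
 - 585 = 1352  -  1937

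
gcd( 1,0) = 1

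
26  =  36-10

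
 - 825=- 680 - 145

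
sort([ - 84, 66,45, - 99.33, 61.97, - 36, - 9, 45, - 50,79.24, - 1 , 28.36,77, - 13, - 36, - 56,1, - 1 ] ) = [ - 99.33 , - 84, - 56, - 50, - 36, - 36, - 13, - 9, - 1, - 1, 1,28.36,45,45,61.97, 66,77, 79.24]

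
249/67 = 3 + 48/67  =  3.72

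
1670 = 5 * 334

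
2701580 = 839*3220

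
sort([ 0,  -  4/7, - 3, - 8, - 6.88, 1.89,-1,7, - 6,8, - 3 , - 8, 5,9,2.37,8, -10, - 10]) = [ - 10, - 10, - 8, - 8, -6.88, - 6, - 3, - 3,-1,-4/7, 0,1.89 , 2.37,5,7,8,8,9 ]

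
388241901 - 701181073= - 312939172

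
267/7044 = 89/2348=0.04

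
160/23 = 6 + 22/23=6.96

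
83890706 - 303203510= - 219312804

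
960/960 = 1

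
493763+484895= 978658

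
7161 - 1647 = 5514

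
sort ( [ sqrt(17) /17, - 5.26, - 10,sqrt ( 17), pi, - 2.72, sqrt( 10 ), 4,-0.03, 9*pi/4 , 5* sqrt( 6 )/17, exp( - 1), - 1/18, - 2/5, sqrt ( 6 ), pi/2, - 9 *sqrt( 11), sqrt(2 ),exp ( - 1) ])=[ - 9*sqrt(11), - 10 ,  -  5.26, - 2.72, - 2/5, - 1/18 , - 0.03, sqrt(17 ) /17, exp ( - 1 ),exp( - 1 ), 5* sqrt (6 ) /17,sqrt( 2),pi/2, sqrt( 6 ), pi , sqrt (10), 4, sqrt(17) , 9*pi/4]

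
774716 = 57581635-56806919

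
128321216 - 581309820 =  - 452988604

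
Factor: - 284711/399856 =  -2^( - 4 )*7^1*67^( - 1 )*89^1*373^( - 1)*457^1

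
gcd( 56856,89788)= 4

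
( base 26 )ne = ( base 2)1001100100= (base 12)430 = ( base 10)612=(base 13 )381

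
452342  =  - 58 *( - 7799) 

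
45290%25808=19482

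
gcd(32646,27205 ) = 5441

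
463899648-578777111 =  - 114877463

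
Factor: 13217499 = 3^6*18131^1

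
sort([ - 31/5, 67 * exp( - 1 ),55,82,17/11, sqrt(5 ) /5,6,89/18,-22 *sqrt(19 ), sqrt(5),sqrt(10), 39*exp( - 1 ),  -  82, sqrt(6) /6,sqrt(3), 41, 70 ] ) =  [ - 22*sqrt( 19),-82, - 31/5 , sqrt ( 6)/6, sqrt( 5 )/5, 17/11,sqrt( 3),sqrt(5), sqrt(10 ),89/18,6,39 * exp(-1), 67 * exp(-1) , 41,55,70, 82] 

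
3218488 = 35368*91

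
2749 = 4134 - 1385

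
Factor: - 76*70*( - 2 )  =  10640 = 2^4*5^1*7^1*19^1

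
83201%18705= 8381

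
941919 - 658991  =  282928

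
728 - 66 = 662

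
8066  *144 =1161504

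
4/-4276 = - 1 + 1068/1069 = - 0.00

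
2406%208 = 118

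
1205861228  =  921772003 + 284089225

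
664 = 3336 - 2672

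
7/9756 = 7/9756 = 0.00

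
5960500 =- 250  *(-23842)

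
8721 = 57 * 153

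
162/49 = 162/49 =3.31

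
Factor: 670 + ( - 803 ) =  - 133 = - 7^1 * 19^1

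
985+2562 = 3547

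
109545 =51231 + 58314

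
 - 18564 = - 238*78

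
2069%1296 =773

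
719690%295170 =129350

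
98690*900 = 88821000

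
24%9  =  6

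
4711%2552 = 2159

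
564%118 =92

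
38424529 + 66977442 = 105401971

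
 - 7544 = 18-7562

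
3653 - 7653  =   - 4000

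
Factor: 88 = 2^3 * 11^1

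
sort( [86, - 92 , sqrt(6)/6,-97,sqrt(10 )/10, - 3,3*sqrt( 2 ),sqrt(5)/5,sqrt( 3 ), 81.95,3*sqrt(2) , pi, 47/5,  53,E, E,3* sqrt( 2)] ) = [ - 97, - 92,-3,sqrt ( 10 )/10 , sqrt(6 )/6  ,  sqrt( 5)/5,sqrt( 3 ),  E,E,pi,3*sqrt(2 ),3 * sqrt( 2),3 * sqrt( 2) , 47/5,  53, 81.95,86 ] 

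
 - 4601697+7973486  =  3371789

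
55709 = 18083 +37626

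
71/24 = 2 + 23/24 =2.96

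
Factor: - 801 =  -  3^2 *89^1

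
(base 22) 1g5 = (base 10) 841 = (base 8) 1511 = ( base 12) 5a1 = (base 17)2F8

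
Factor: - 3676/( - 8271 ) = 2^2*3^( - 2)=4/9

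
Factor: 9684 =2^2*3^2 * 269^1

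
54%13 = 2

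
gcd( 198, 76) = 2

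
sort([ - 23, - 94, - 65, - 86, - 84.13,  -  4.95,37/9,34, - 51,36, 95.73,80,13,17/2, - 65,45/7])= [-94 , - 86,-84.13, - 65, - 65 , - 51, - 23, - 4.95, 37/9,45/7, 17/2,13,34,  36, 80, 95.73 ] 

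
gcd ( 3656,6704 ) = 8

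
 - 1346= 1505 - 2851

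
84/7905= 28/2635 = 0.01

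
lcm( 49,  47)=2303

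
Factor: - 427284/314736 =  - 429/316 = - 2^ ( - 2)*3^1 * 11^1*13^1 * 79^( - 1 ) 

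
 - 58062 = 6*(-9677)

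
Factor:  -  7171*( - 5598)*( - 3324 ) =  - 133436189592  =  -2^3*3^3*71^1*101^1*277^1*311^1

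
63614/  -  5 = - 12723 + 1/5 = -  12722.80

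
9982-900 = 9082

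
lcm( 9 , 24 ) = 72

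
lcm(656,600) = 49200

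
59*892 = 52628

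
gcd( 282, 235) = 47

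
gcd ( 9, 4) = 1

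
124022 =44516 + 79506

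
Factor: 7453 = 29^1*257^1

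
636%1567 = 636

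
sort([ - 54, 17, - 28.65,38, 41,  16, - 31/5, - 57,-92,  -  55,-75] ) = [ - 92, - 75,-57,-55, -54,  -  28.65, -31/5, 16,17, 38, 41 ]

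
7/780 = 7/780 = 0.01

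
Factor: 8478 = 2^1*3^3*157^1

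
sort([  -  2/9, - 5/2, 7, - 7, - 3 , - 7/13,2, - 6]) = [ - 7 , - 6, - 3, - 5/2, - 7/13,-2/9,2, 7]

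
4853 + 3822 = 8675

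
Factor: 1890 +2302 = 4192= 2^5 * 131^1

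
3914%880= 394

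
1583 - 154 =1429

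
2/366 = 1/183 = 0.01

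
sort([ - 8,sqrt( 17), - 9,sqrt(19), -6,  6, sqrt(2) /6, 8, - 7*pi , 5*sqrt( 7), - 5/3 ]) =[ - 7 * pi, - 9, - 8,-6, - 5/3, sqrt (2) /6,sqrt(17 ) , sqrt(19),6, 8, 5 * sqrt(7) ] 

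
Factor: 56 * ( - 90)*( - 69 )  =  347760= 2^4*3^3 * 5^1*7^1*23^1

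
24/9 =8/3=2.67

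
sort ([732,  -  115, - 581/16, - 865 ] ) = [ -865,-115, - 581/16,732 ] 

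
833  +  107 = 940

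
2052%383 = 137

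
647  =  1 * 647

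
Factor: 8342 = 2^1*43^1 * 97^1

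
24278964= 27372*887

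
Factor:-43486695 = - 3^2*5^1*7^1*138053^1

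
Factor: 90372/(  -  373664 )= - 2^( - 3)*3^1 * 17^1*443^1*11677^(-1 ) = - 22593/93416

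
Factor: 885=3^1* 5^1 * 59^1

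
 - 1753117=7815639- 9568756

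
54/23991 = 18/7997 = 0.00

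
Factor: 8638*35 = 2^1*5^1*7^2*617^1 =302330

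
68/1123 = 68/1123 = 0.06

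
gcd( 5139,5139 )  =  5139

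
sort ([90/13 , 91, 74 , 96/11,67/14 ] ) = [ 67/14,90/13,  96/11,  74,91]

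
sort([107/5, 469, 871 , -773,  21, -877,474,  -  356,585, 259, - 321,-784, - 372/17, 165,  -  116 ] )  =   [  -  877,  -  784,-773,  -  356,-321,-116, - 372/17, 21, 107/5, 165, 259 , 469, 474,585,871] 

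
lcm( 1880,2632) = 13160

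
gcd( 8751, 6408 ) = 3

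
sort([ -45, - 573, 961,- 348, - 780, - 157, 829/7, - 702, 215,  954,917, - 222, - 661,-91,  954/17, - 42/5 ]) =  [ - 780, - 702, - 661, - 573, - 348, - 222,- 157,  -  91, - 45,-42/5, 954/17, 829/7, 215,917,954, 961 ]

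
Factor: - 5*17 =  - 85 =- 5^1*17^1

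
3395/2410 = 679/482   =  1.41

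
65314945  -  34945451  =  30369494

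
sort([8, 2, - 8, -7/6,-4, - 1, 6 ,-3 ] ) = [-8,-4, - 3,  -  7/6, - 1, 2,6,  8 ]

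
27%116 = 27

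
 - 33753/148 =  - 229 + 139/148 = - 228.06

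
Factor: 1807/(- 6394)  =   - 2^( - 1)*13^1*23^(-1) = - 13/46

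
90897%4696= 1673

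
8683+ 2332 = 11015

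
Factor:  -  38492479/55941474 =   -  2^(- 1)*3^( - 1)*23^( - 1)*137^1*280967^1*405373^(  -  1 )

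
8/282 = 4/141 = 0.03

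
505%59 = 33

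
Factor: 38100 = 2^2* 3^1*5^2*127^1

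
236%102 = 32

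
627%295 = 37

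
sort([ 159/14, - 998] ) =[ - 998,159/14]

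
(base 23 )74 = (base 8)245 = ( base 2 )10100101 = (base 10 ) 165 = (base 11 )140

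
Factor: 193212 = 2^2*3^3*1789^1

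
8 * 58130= 465040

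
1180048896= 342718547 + 837330349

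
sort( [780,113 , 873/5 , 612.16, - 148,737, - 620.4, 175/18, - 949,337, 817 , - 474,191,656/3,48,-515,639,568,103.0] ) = [ - 949, - 620.4,-515, - 474, - 148,175/18, 48 , 103.0,113,873/5,191,656/3,  337 , 568,612.16, 639,737, 780,817 ]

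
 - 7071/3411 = - 3 + 1054/1137 = - 2.07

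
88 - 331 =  - 243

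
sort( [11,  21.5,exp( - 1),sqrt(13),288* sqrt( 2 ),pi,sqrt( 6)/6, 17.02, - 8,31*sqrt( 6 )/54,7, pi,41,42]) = [ - 8,exp ( - 1),  sqrt( 6)/6, 31*sqrt( 6) /54,  pi,  pi, sqrt( 13), 7, 11,17.02,21.5,41,42, 288*sqrt(2 )]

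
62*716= 44392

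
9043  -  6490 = 2553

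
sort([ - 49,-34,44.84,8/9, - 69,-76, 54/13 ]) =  [-76,-69, -49,-34,  8/9, 54/13 , 44.84]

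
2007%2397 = 2007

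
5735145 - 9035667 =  - 3300522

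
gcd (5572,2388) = 796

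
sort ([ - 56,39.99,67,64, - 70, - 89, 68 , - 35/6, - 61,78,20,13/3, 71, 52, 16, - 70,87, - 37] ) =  [ - 89, - 70, -70, - 61, - 56, - 37, - 35/6,13/3,16, 20,  39.99, 52,64,67, 68,71,78,87] 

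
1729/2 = 1729/2 = 864.50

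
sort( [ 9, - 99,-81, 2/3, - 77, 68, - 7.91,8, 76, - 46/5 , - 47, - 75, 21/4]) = [-99,-81, - 77, -75,-47, - 46/5,-7.91,2/3,21/4,  8, 9, 68,76] 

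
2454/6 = 409 = 409.00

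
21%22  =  21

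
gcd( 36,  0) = 36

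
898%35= 23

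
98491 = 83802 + 14689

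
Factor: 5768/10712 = 7^1*13^(-1)  =  7/13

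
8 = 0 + 8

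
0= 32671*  0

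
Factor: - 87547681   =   - 13^1 * 59^1*114143^1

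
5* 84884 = 424420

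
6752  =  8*844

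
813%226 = 135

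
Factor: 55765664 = 2^5*1742677^1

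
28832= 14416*2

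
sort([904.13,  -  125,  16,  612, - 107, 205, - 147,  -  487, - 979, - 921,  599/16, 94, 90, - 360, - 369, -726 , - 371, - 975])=[ - 979, - 975, - 921, - 726, - 487, - 371 , - 369, - 360,  -  147, - 125,-107, 16, 599/16, 90, 94,  205, 612, 904.13 ]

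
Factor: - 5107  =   - 5107^1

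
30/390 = 1/13=0.08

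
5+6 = 11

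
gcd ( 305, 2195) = 5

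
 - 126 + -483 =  - 609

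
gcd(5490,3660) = 1830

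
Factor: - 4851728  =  -2^4*7^1*43319^1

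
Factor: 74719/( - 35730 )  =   - 2^(-1)*3^(  -  2) * 5^(-1)*397^( - 1) * 74719^1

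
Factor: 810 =2^1*3^4*5^1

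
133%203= 133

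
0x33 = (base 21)29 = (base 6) 123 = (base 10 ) 51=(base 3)1220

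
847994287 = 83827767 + 764166520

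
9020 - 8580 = 440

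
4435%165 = 145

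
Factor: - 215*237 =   -  50955 = - 3^1 *5^1*43^1* 79^1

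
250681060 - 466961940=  - 216280880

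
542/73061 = 542/73061 = 0.01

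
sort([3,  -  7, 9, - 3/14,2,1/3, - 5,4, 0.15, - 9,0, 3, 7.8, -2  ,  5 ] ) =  [ - 9,  -  7 , - 5 , - 2,-3/14,0,0.15, 1/3,2,3,3,4, 5,7.8,9 ] 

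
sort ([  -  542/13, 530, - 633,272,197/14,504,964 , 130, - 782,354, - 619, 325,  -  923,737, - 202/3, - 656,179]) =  [ - 923,  -  782,  -  656,  -  633, - 619, - 202/3, - 542/13, 197/14,130, 179,272,325, 354, 504, 530,737 , 964]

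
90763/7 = 90763/7 = 12966.14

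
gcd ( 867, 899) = 1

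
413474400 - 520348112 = - 106873712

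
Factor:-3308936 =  - 2^3 * 43^1*9619^1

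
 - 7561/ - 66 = 7561/66 = 114.56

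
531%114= 75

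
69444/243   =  285 + 7/9 = 285.78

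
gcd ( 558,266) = 2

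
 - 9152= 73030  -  82182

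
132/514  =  66/257=0.26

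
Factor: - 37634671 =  -37634671^1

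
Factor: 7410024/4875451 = 2^3*3^2*7^( - 2 )*29^(  -  1 )*47^( - 1)*73^( - 1) * 97^1*1061^1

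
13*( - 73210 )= - 951730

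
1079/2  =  1079/2 = 539.50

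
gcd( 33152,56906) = 74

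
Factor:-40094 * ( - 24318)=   975005892  =  2^2* 3^2* 7^1*193^1*20047^1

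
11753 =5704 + 6049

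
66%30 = 6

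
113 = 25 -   -  88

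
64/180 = 16/45 = 0.36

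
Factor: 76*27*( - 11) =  - 2^2*3^3*11^1 * 19^1 = - 22572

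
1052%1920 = 1052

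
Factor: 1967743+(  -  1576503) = 2^3*5^1 *9781^1=391240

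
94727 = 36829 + 57898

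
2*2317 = 4634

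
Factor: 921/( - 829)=-3^1 * 307^1*829^( - 1)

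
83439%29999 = 23441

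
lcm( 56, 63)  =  504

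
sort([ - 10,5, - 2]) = [ - 10,-2, 5 ]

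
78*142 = 11076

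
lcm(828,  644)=5796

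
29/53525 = 29/53525=0.00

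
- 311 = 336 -647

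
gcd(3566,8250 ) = 2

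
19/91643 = 19/91643 =0.00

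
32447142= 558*58149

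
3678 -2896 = 782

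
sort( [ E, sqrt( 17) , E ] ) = [ E,E,sqrt( 17) ] 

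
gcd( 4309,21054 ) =1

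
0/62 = 0 = 0.00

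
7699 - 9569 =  - 1870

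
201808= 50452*4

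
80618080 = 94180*856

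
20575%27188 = 20575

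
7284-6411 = 873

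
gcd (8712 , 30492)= 4356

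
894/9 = 298/3  =  99.33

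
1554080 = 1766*880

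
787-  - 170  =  957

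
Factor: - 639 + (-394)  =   - 1033^1=-1033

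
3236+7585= 10821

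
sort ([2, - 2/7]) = [ - 2/7,2 ]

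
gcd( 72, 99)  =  9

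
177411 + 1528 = 178939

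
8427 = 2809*3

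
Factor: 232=2^3*29^1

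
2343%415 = 268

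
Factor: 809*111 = 89799 = 3^1*37^1*809^1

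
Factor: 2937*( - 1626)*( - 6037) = 2^1*3^2*11^1*89^1*271^1 * 6037^1= 28830067794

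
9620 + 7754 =17374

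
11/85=11/85 = 0.13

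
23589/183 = 128+ 55/61 = 128.90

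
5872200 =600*9787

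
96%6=0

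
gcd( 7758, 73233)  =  9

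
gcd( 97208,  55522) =2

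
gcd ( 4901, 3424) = 1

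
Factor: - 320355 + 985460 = 665105=5^1*7^1*31^1*613^1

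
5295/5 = 1059 = 1059.00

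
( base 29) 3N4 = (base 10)3194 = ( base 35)2L9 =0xc7a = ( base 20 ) 7je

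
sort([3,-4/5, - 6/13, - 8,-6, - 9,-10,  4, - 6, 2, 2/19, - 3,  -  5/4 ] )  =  [ - 10,  -  9, - 8, - 6, - 6,-3, - 5/4 , - 4/5, - 6/13, 2/19, 2,3, 4]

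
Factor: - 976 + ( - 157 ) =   -  1133 = - 11^1*103^1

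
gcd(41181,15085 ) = 7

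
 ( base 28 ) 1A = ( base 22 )1g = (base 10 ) 38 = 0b100110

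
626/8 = 78 + 1/4= 78.25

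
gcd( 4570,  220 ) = 10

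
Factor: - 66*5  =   - 330 = - 2^1 *3^1*5^1*11^1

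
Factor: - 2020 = -2^2*5^1 * 101^1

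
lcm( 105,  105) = 105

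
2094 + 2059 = 4153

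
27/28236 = 9/9412  =  0.00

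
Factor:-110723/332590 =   -  2^( - 1 ) * 5^( - 1)*79^( -1)*263^1  =  - 263/790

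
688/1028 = 172/257 = 0.67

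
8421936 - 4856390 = 3565546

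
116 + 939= 1055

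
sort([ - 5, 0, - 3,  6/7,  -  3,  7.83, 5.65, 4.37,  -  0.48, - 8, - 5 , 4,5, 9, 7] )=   [  -  8, - 5,-5,- 3, - 3, - 0.48,0,  6/7, 4,4.37,5, 5.65,7, 7.83, 9] 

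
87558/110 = 795 + 54/55  =  795.98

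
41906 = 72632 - 30726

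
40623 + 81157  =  121780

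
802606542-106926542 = 695680000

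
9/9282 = 3/3094 = 0.00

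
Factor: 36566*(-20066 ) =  - 733733356= -2^2*47^1*79^1*127^1*389^1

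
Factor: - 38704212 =-2^2 * 3^2  *29^1*131^1*283^1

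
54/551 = 54/551= 0.10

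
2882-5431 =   -  2549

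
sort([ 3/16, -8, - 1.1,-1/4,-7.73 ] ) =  [ - 8, -7.73,-1.1, - 1/4,3/16]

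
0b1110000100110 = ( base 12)4206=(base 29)8GE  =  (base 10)7206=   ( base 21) g73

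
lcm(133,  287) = 5453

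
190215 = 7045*27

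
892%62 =24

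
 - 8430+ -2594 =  - 11024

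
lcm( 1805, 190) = 3610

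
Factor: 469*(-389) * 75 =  -3^1* 5^2* 7^1*67^1*389^1 = - 13683075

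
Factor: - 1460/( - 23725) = 2^2*5^( - 1 )*13^ (-1) = 4/65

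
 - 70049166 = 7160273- 77209439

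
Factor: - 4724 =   -  2^2* 1181^1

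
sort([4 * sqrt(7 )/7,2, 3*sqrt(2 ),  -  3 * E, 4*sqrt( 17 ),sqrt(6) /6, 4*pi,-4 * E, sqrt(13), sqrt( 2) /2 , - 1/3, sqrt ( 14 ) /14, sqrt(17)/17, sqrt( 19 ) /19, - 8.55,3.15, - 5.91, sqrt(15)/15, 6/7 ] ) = [ - 4*E, - 8.55, - 3*E, - 5.91, - 1/3,sqrt ( 19 )/19 , sqrt(  17 ) /17,  sqrt(15 ) /15, sqrt(14 )/14,sqrt(6) /6, sqrt( 2 ) /2, 6/7, 4*sqrt(7)/7,2, 3.15, sqrt(13), 3*sqrt( 2), 4*pi,4* sqrt(17 )]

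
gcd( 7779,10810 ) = 1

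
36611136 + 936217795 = 972828931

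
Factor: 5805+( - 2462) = 3343 = 3343^1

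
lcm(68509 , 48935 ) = 342545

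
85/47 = 1 + 38/47 = 1.81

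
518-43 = 475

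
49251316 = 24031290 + 25220026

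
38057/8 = 38057/8 = 4757.12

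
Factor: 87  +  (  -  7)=2^4*5^1 =80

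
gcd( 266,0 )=266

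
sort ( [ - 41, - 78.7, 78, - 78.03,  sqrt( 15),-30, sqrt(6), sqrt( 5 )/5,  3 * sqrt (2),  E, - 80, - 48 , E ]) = [ - 80,  -  78.7, - 78.03,-48,- 41, - 30,  sqrt( 5)/5,sqrt (6) , E,E , sqrt( 15 ),3 * sqrt(2 ) , 78 ]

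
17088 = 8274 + 8814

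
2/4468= 1/2234 = 0.00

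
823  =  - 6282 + 7105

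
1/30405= 1/30405 = 0.00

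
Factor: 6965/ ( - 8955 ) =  - 3^ ( - 2 )*7^1 = - 7/9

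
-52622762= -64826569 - -12203807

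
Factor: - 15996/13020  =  -43/35 = - 5^( - 1 )*7^( - 1 )*43^1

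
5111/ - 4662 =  - 2 + 4213/4662 = -  1.10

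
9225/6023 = 9225/6023  =  1.53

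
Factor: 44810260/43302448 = 11202565/10825612 = 2^( - 2)*5^1*7^ ( - 1)*11^1*149^1*1367^1*386629^(  -  1 ) 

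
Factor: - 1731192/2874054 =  -2^2*17^( - 1)*19^( - 1)*53^1 * 1361^1*1483^(-1 ) = - 288532/479009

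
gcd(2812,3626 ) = 74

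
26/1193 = 26/1193 = 0.02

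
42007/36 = 1166+31/36=1166.86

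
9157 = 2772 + 6385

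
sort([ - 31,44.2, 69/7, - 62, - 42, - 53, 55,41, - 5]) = [ - 62 , - 53,-42,-31, - 5, 69/7 , 41, 44.2,55] 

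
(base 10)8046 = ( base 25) cll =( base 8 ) 17556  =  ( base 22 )GDG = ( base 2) 1111101101110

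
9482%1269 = 599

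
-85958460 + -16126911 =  - 102085371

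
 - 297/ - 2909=297/2909 = 0.10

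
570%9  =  3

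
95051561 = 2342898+92708663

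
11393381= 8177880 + 3215501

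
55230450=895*61710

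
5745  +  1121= 6866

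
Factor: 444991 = 479^1*929^1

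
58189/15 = 58189/15 = 3879.27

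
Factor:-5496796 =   -  2^2*31^1 *97^1 * 457^1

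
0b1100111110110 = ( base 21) f1a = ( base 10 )6646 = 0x19F6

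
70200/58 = 1210 + 10/29 = 1210.34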